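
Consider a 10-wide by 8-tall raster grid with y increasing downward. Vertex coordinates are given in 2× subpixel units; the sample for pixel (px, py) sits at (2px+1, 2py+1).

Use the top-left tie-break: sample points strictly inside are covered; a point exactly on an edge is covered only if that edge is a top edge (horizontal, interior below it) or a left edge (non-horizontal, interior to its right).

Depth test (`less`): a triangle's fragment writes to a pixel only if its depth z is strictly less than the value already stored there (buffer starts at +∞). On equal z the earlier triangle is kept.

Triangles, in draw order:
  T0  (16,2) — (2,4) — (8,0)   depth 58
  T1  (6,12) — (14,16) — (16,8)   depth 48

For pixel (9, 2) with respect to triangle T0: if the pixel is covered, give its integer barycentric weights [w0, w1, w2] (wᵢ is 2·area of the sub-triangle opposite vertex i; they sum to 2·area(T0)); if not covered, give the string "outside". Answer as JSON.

T0:
  2·area = 44
  edge (16, 2)→(2, 4): d=(-14,2) right/bottom  bias=-1
  edge (2, 4)→(8, 0): d=(6,-4) top-left  bias=+0
  edge (8, 0)→(16, 2): d=(8,2) right/bottom  bias=-1
    (3,0)@(7, 1): e=[32,2,10] → █
    (4,0)@(9, 1): e=[28,10,6] → █
    (5,0)@(11, 1): e=[24,18,2] → █
    (6,0)@(13, 1): e=[20,26,-2] → ·
    (2,1)@(5, 3): e=[8,6,30] → █
    (4,1)@(9, 3): e=[0,22,22] → ·  [on edge]
    (5,1)@(11, 3): e=[-4,30,18] → ·
    (2,2)@(5, 5): e=[-20,18,46] → ·
    (3,2)@(7, 5): e=[-24,26,42] → ·
  covered (5 px):
    · · · █ █ █ · · · ·
    · · █ █ · · · · · ·
    · · · · · · · · · ·
    · · · · · · · · · ·
    · · · · · · · · · ·
    · · · · · · · · · ·
    · · · · · · · · · ·
    · · · · · · · · · ·
T1:
  2·area = 72  (B↔C swapped to make it positive)
  edge (6, 12)→(16, 8): d=(10,-4) top-left  bias=+0
  edge (16, 8)→(14, 16): d=(-2,8) right/bottom  bias=-1
  edge (14, 16)→(6, 12): d=(-8,-4) top-left  bias=+0
    (7,4)@(15, 9): e=[6,6,60] → █
    (8,4)@(17, 9): e=[14,-10,68] → ·
    (4,5)@(9, 11): e=[2,50,20] → █
    (5,5)@(11, 11): e=[10,34,28] → █
    (6,5)@(13, 11): e=[18,18,36] → █
    (8,5)@(17, 11): e=[34,-14,52] → ·
    (4,6)@(9, 13): e=[22,46,4] → █
    (7,6)@(15, 13): e=[46,-2,28] → ·
    (4,7)@(9, 15): e=[42,42,-12] → ·
    (5,7)@(11, 15): e=[50,26,-4] → ·
    (6,7)@(13, 15): e=[58,10,4] → █
    (7,7)@(15, 15): e=[66,-6,12] → ·
  covered (9 px):
    · · · · · · · · · ·
    · · · · · · · · · ·
    · · · · · · · · · ·
    · · · · · · · · · ·
    · · · · · · · █ · ·
    · · · · █ █ █ █ · ·
    · · · · █ █ █ · · ·
    · · · · · · █ · · ·

Result: "outside"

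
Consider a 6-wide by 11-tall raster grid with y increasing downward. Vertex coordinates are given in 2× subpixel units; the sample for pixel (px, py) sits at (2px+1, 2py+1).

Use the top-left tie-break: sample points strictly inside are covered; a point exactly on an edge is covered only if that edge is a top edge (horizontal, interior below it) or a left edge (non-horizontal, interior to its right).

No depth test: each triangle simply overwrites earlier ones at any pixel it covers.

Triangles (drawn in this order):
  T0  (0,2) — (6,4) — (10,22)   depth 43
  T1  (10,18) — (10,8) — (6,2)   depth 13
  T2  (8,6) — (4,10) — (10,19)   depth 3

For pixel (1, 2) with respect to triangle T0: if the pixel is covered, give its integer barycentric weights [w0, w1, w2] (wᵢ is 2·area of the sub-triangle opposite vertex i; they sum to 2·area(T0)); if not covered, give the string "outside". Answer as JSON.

T0:
  2·area = 100
  edge (0, 2)→(6, 4): d=(6,2) right/bottom  bias=-1
  edge (6, 4)→(10, 22): d=(4,18) right/bottom  bias=-1
  edge (10, 22)→(0, 2): d=(-10,-20) top-left  bias=+0
    (0,1)@(1, 3): e=[4,86,10] → #
    (1,1)@(3, 3): e=[0,50,50] → ·  [on edge]
    (0,2)@(1, 5): e=[16,94,-10] → ·
    (1,2)@(3, 5): e=[12,58,30] → #
    (2,2)@(5, 5): e=[8,22,70] → #
    (3,2)@(7, 5): e=[4,-14,110] → ·
    (4,2)@(9, 5): e=[0,-50,150] → ·  [on edge]
    (1,3)@(3, 7): e=[24,66,10] → #
    (3,3)@(7, 7): e=[16,-6,90] → ·
    (1,4)@(3, 9): e=[36,74,-10] → ·
    (2,4)@(5, 9): e=[32,38,30] → #
    (3,4)@(7, 9): e=[28,2,70] → #
  covered (12 px):
    · · · · · ·
    # · · · · ·
    · # # · · ·
    · # # · · ·
    · · # # · ·
    · · # # · ·
    · · · # · ·
    · · · # · ·
    · · · · · ·
    · · · · # ·
    · · · · · ·
T1:
  2·area = 40  (B↔C swapped to make it positive)
  edge (10, 18)→(6, 2): d=(-4,-16) top-left  bias=+0
  edge (6, 2)→(10, 8): d=(4,6) right/bottom  bias=-1
  edge (10, 8)→(10, 18): d=(0,10) right/bottom  bias=-1
    (3,2)@(7, 5): e=[4,6,30] → #
    (4,2)@(9, 5): e=[36,-6,10] → ·
    (3,3)@(7, 7): e=[-4,14,30] → ·
    (4,3)@(9, 7): e=[28,2,10] → #
    (5,3)@(11, 7): e=[60,-10,-10] → ·
    (4,4)@(9, 9): e=[20,10,10] → #
    (5,4)@(11, 9): e=[52,-2,-10] → ·
    (4,5)@(9, 11): e=[12,18,10] → #
    (5,5)@(11, 11): e=[44,6,-10] → ·
    (4,6)@(9, 13): e=[4,26,10] → #
    (5,6)@(11, 13): e=[36,14,-10] → ·
    (4,7)@(9, 15): e=[-4,34,10] → ·
  covered (5 px):
    · · · · · ·
    · · · · · ·
    · · · # · ·
    · · · · # ·
    · · · · # ·
    · · · · # ·
    · · · · # ·
    · · · · · ·
    · · · · · ·
    · · · · · ·
    · · · · · ·
T2:
  2·area = 60  (B↔C swapped to make it positive)
  edge (8, 6)→(10, 19): d=(2,13) right/bottom  bias=-1
  edge (10, 19)→(4, 10): d=(-6,-9) top-left  bias=+0
  edge (4, 10)→(8, 6): d=(4,-4) top-left  bias=+0
    (5,1)@(11, 3): e=[-45,105,0] → ·  [on edge]
    (4,2)@(9, 5): e=[-15,75,0] → ·  [on edge]
    (3,3)@(7, 7): e=[15,45,0] → #  [on edge]
    (4,3)@(9, 7): e=[-11,63,8] → ·
    (2,4)@(5, 9): e=[45,15,0] → #  [on edge]
    (4,4)@(9, 9): e=[-7,51,16] → ·
    (1,5)@(3, 11): e=[75,-15,0] → ·  [on edge]
    (2,5)@(5, 11): e=[49,3,8] → #
    (4,5)@(9, 11): e=[-3,39,24] → ·
    (0,6)@(1, 13): e=[105,-45,0] → ·  [on edge]
    (2,6)@(5, 13): e=[53,-9,16] → ·
    (3,6)@(7, 13): e=[27,9,24] → #
  covered (9 px):
    · · · · · ·
    · · · · · ·
    · · · · · ·
    · · · # · ·
    · · # # · ·
    · · # # · ·
    · · · # # ·
    · · · · # ·
    · · · · # ·
    · · · · · ·
    · · · · · ·

Answer: [58,30,12]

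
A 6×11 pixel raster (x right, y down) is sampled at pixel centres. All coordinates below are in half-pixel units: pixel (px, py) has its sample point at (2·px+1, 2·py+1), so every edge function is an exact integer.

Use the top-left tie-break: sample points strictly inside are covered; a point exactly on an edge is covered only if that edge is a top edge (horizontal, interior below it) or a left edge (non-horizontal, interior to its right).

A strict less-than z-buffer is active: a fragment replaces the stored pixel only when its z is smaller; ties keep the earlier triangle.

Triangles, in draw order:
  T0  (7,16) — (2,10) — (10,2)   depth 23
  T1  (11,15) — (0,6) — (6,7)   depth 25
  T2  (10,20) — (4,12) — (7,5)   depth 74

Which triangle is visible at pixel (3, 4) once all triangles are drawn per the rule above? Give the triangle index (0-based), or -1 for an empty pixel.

T0:
  2·area = 88
  edge (7, 16)→(2, 10): d=(-5,-6) top-left  bias=+0
  edge (2, 10)→(10, 2): d=(8,-8) top-left  bias=+0
  edge (10, 2)→(7, 16): d=(-3,14) right/bottom  bias=-1
    (5,0)@(11, 1): e=[99,0,-11] → ·  [on edge]
    (4,1)@(9, 3): e=[77,0,11] → █  [on edge]
    (5,1)@(11, 3): e=[89,16,-17] → ·
    (3,2)@(7, 5): e=[55,0,33] → █  [on edge]
    (5,2)@(11, 5): e=[79,32,-23] → ·
    (2,3)@(5, 7): e=[33,0,55] → █  [on edge]
    (4,3)@(9, 7): e=[57,32,-1] → ·
    (1,4)@(3, 9): e=[11,0,77] → █  [on edge]
    (4,4)@(9, 9): e=[47,48,-7] → ·
    (0,5)@(1, 11): e=[-11,0,99] → ·  [on edge]
    (1,5)@(3, 11): e=[1,16,71] → █
    (4,5)@(9, 11): e=[37,64,-13] → ·
  covered (14 px):
    · · · · · ·
    · · · · █ ·
    · · · █ █ ·
    · · █ █ · ·
    · █ █ █ · ·
    · █ █ █ · ·
    · · █ █ · ·
    · · · █ · ·
    · · · · · ·
    · · · · · ·
    · · · · · ·
T1:
  2·area = 43
  edge (11, 15)→(0, 6): d=(-11,-9) top-left  bias=+0
  edge (0, 6)→(6, 7): d=(6,1) right/bottom  bias=-1
  edge (6, 7)→(11, 15): d=(5,8) right/bottom  bias=-1
    (1,3)@(3, 7): e=[16,3,24] → █
    (2,3)@(5, 7): e=[34,1,8] → █
    (3,3)@(7, 7): e=[52,-1,-8] → ·
    (1,4)@(3, 9): e=[-6,15,34] → ·
    (2,4)@(5, 9): e=[12,13,18] → █
    (3,4)@(7, 9): e=[30,11,2] → █
    (4,4)@(9, 9): e=[48,9,-14] → ·
    (2,5)@(5, 11): e=[-10,25,28] → ·
    (3,5)@(7, 11): e=[8,23,12] → █
    (4,5)@(9, 11): e=[26,21,-4] → ·
    (3,6)@(7, 13): e=[-14,35,22] → ·
    (4,6)@(9, 13): e=[4,33,6] → █
    (5,7)@(11, 15): e=[0,43,0] → ·  [on edge]
  covered (6 px):
    · · · · · ·
    · · · · · ·
    · · · · · ·
    · █ █ · · ·
    · · █ █ · ·
    · · · █ · ·
    · · · · █ ·
    · · · · · ·
    · · · · · ·
    · · · · · ·
    · · · · · ·
T2:
  2·area = 66
  edge (10, 20)→(4, 12): d=(-6,-8) top-left  bias=+0
  edge (4, 12)→(7, 5): d=(3,-7) top-left  bias=+0
  edge (7, 5)→(10, 20): d=(3,15) right/bottom  bias=-1
    (3,2)@(7, 5): e=[66,0,0] → ·  [on edge]
    (3,3)@(7, 7): e=[54,6,6] → █
    (4,3)@(9, 7): e=[70,20,-24] → ·
    (3,4)@(7, 9): e=[42,12,12] → █
    (4,4)@(9, 9): e=[58,26,-18] → ·
    (2,5)@(5, 11): e=[14,4,48] → █
    (4,5)@(9, 11): e=[46,32,-12] → ·
    (2,6)@(5, 13): e=[2,10,54] → █
    (4,6)@(9, 13): e=[34,38,-6] → ·
    (2,7)@(5, 15): e=[-10,16,60] → ·
    (3,7)@(7, 15): e=[6,30,30] → █
    (4,7)@(9, 15): e=[22,44,0] → ·  [on edge]
    (0,9)@(1, 19): e=[-66,0,132] → ·  [on edge]
  covered (8 px):
    · · · · · ·
    · · · · · ·
    · · · · · ·
    · · · █ · ·
    · · · █ · ·
    · · █ █ · ·
    · · █ █ · ·
    · · · █ · ·
    · · · · █ ·
    · · · · · ·
    · · · · · ·

Z-buffer (winner per pixel, '.' = empty):
  . . . . . .
  . . . . 0 .
  . . . 0 0 .
  . 1 0 0 . .
  . 0 0 0 . .
  . 0 0 0 . .
  . . 0 0 1 .
  . . . 0 . .
  . . . . 2 .
  . . . . . .
  . . . . . .

Result: 0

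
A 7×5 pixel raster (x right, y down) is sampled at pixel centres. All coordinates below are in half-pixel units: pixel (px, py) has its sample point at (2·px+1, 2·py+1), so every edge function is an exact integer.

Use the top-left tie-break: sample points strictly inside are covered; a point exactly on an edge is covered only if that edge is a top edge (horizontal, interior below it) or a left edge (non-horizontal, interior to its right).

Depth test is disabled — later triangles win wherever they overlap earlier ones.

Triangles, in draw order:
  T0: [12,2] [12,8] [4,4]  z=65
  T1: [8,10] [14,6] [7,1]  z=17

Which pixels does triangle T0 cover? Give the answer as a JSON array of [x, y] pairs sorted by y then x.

T0:
  2·area = 48
  edge (12, 2)→(12, 8): d=(0,6) right/bottom  bias=-1
  edge (12, 8)→(4, 4): d=(-8,-4) top-left  bias=+0
  edge (4, 4)→(12, 2): d=(8,-2) top-left  bias=+0
    (4,1)@(9, 3): e=[18,28,2] → X
    (5,1)@(11, 3): e=[6,36,6] → X
    (6,1)@(13, 3): e=[-6,44,10] → .
    (3,2)@(7, 5): e=[30,4,14] → X
    (6,2)@(13, 5): e=[-6,28,26] → .
    (3,3)@(7, 7): e=[30,-12,30] → .
    (4,3)@(9, 7): e=[18,-4,34] → .
    (5,3)@(11, 7): e=[6,4,38] → X
    (6,3)@(13, 7): e=[-6,12,42] → .
    (5,4)@(11, 9): e=[6,-12,54] → .
  covered (6 px):
    . . . . . . .
    . . . . X X .
    . . . X X X .
    . . . . . X .
    . . . . . . .
T1:
  2·area = 58  (B↔C swapped to make it positive)
  edge (8, 10)→(7, 1): d=(-1,-9) top-left  bias=+0
  edge (7, 1)→(14, 6): d=(7,5) right/bottom  bias=-1
  edge (14, 6)→(8, 10): d=(-6,4) right/bottom  bias=-1
    (3,0)@(7, 1): e=[0,0,58] → .  [on edge]
    (4,1)@(9, 3): e=[16,4,38] → X
    (5,1)@(11, 3): e=[34,-6,30] → .
    (4,2)@(9, 5): e=[14,18,26] → X
    (5,2)@(11, 5): e=[32,8,18] → X
    (6,2)@(13, 5): e=[50,-2,10] → .
    (4,3)@(9, 7): e=[12,32,14] → X
    (6,3)@(13, 7): e=[48,12,-2] → .
    (4,4)@(9, 9): e=[10,46,2] → X
    (5,4)@(11, 9): e=[28,36,-6] → .
  covered (6 px):
    . . . . . . .
    . . . . X . .
    . . . . X X .
    . . . . X X .
    . . . . X . .

Final: [[4,1],[5,1],[3,2],[4,2],[5,2],[5,3]]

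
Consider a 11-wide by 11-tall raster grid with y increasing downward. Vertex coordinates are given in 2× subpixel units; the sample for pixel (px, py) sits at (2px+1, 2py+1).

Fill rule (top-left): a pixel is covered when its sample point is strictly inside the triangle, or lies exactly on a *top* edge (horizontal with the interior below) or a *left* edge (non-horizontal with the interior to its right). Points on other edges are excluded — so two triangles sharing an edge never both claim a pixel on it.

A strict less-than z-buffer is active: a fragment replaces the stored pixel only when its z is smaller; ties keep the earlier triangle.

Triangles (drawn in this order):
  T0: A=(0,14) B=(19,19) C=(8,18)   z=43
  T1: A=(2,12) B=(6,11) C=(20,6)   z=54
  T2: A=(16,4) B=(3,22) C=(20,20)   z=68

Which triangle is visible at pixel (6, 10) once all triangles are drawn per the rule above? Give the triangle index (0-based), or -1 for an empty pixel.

T0:
  2·area = 36
  edge (0, 14)→(19, 19): d=(19,5) right/bottom  bias=-1
  edge (19, 19)→(8, 18): d=(-11,-1) top-left  bias=+0
  edge (8, 18)→(0, 14): d=(-8,-4) top-left  bias=+0
    (1,7)@(3, 15): e=[4,28,4] → █
    (2,7)@(5, 15): e=[-6,30,12] → ·
    (1,8)@(3, 17): e=[42,6,-12] → ·
    (3,8)@(7, 17): e=[22,10,4] → █
    (4,8)@(9, 17): e=[12,12,12] → █
    (5,8)@(11, 17): e=[2,14,20] → █
    (6,8)@(13, 17): e=[-8,16,28] → ·
    (3,9)@(7, 19): e=[60,-12,-12] → ·
    (4,9)@(9, 19): e=[50,-10,-4] → ·
    (5,9)@(11, 19): e=[40,-8,4] → ·
    (9,9)@(19, 19): e=[0,0,36] → ·  [on edge]
  covered (4 px):
    · · · · · · · · · · ·
    · · · · · · · · · · ·
    · · · · · · · · · · ·
    · · · · · · · · · · ·
    · · · · · · · · · · ·
    · · · · · · · · · · ·
    · · · · · · · · · · ·
    · █ · · · · · · · · ·
    · · · █ █ █ · · · · ·
    · · · · · · · · · · ·
    · · · · · · · · · · ·
T1:
  2·area = 6  (B↔C swapped to make it positive)
  edge (2, 12)→(20, 6): d=(18,-6) top-left  bias=+0
  edge (20, 6)→(6, 11): d=(-14,5) right/bottom  bias=-1
  edge (6, 11)→(2, 12): d=(-4,1) right/bottom  bias=-1
    (8,3)@(17, 7): e=[0,1,5] → █  [on edge]
    (9,3)@(19, 7): e=[12,-9,3] → ·
    (5,4)@(11, 9): e=[0,3,3] → █  [on edge]
    (6,4)@(13, 9): e=[12,-7,1] → ·
    (8,4)@(17, 9): e=[36,-27,-3] → ·
    (2,5)@(5, 11): e=[0,5,1] → █  [on edge]
    (3,5)@(7, 11): e=[12,-5,-1] → ·
    (5,5)@(11, 11): e=[36,-25,-5] → ·
    (2,6)@(5, 13): e=[36,-23,-7] → ·
  covered (3 px):
    · · · · · · · · · · ·
    · · · · · · · · · · ·
    · · · · · · · · · · ·
    · · · · · · · · █ · ·
    · · · · · █ · · · · ·
    · · █ · · · · · · · ·
    · · · · · · · · · · ·
    · · · · · · · · · · ·
    · · · · · · · · · · ·
    · · · · · · · · · · ·
    · · · · · · · · · · ·
T2:
  2·area = 280  (B↔C swapped to make it positive)
  edge (16, 4)→(20, 20): d=(4,16) right/bottom  bias=-1
  edge (20, 20)→(3, 22): d=(-17,2) right/bottom  bias=-1
  edge (3, 22)→(16, 4): d=(13,-18) top-left  bias=+0
    (7,3)@(15, 7): e=[28,231,21] → █
    (8,3)@(17, 7): e=[-4,227,57] → ·
    (6,4)@(13, 9): e=[68,201,11] → █
    (8,4)@(17, 9): e=[4,193,83] → █
    (9,4)@(19, 9): e=[-28,189,119] → ·
    (5,5)@(11, 11): e=[108,171,1] → █
    (9,5)@(19, 11): e=[-20,155,145] → ·
    (5,6)@(11, 13): e=[116,137,27] → █
    (9,6)@(19, 13): e=[-12,121,171] → ·
    (4,7)@(9, 15): e=[156,107,17] → █
    (9,7)@(19, 15): e=[-4,87,197] → ·
    (3,8)@(7, 17): e=[196,77,7] → █
  covered (35 px):
    · · · · · · · · · · ·
    · · · · · · · · · · ·
    · · · · · · · · · · ·
    · · · · · · · █ · · ·
    · · · · · · █ █ █ · ·
    · · · · · █ █ █ █ · ·
    · · · · · █ █ █ █ · ·
    · · · · █ █ █ █ █ · ·
    · · · █ █ █ █ █ █ █ ·
    · · · █ █ █ █ █ █ █ ·
    · · █ █ █ █ · · · · ·

Z-buffer (winner per pixel, '.' = empty):
  . . . . . . . . . . .
  . . . . . . . . . . .
  . . . . . . . . . . .
  . . . . . . . 2 1 . .
  . . . . . 1 2 2 2 . .
  . . 1 . . 2 2 2 2 . .
  . . . . . 2 2 2 2 . .
  . 0 . . 2 2 2 2 2 . .
  . . . 0 0 0 2 2 2 2 .
  . . . 2 2 2 2 2 2 2 .
  . . 2 2 2 2 . . . . .

Answer: -1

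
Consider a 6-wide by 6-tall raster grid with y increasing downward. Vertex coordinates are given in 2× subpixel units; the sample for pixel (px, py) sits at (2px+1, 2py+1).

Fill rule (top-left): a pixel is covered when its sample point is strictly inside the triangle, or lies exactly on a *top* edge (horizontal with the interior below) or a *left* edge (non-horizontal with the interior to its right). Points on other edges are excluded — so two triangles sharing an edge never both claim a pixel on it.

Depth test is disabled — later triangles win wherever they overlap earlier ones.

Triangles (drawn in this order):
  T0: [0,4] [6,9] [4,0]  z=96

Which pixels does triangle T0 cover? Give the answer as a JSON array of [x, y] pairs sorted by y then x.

T0:
  2·area = 44  (B↔C swapped to make it positive)
  edge (0, 4)→(4, 0): d=(4,-4) top-left  bias=+0
  edge (4, 0)→(6, 9): d=(2,9) right/bottom  bias=-1
  edge (6, 9)→(0, 4): d=(-6,-5) top-left  bias=+0
    (1,0)@(3, 1): e=[0,11,33] → #  [on edge]
    (2,0)@(5, 1): e=[8,-7,43] → ·
    (0,1)@(1, 3): e=[0,33,11] → #  [on edge]
    (2,1)@(5, 3): e=[16,-3,31] → ·
    (0,2)@(1, 5): e=[8,37,-1] → ·
    (1,2)@(3, 5): e=[16,19,9] → #
    (2,2)@(5, 5): e=[24,1,19] → #
    (3,2)@(7, 5): e=[32,-17,29] → ·
    (1,3)@(3, 7): e=[24,23,-3] → ·
    (2,3)@(5, 7): e=[32,5,7] → #
    (3,3)@(7, 7): e=[40,-13,17] → ·
    (2,4)@(5, 9): e=[40,9,-5] → ·
  covered (6 px):
    · # · · · ·
    # # · · · ·
    · # # · · ·
    · · # · · ·
    · · · · · ·
    · · · · · ·

Final: [[1,0],[0,1],[1,1],[1,2],[2,2],[2,3]]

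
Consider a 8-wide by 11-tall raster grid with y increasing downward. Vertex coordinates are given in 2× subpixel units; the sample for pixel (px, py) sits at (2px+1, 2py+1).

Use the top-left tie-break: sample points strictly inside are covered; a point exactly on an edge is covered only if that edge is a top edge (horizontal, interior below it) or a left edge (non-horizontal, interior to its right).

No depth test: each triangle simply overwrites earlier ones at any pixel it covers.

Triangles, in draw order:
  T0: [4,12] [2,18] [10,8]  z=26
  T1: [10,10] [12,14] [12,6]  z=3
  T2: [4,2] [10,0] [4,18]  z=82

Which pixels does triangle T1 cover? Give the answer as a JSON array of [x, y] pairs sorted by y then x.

T0:
  2·area = 28  (B↔C swapped to make it positive)
  edge (4, 12)→(10, 8): d=(6,-4) top-left  bias=+0
  edge (10, 8)→(2, 18): d=(-8,10) right/bottom  bias=-1
  edge (2, 18)→(4, 12): d=(2,-6) top-left  bias=+0
    (3,1)@(7, 3): e=[-42,70,0] → .  [on edge]
    (2,4)@(5, 9): e=[-14,42,0] → .  [on edge]
    (4,4)@(9, 9): e=[2,2,24] → X
    (5,4)@(11, 9): e=[10,-18,36] → .
    (3,5)@(7, 11): e=[6,6,16] → X
    (4,5)@(9, 11): e=[14,-14,28] → .
    (2,6)@(5, 13): e=[10,10,8] → X
    (3,6)@(7, 13): e=[18,-10,20] → .
    (1,7)@(3, 15): e=[14,14,0] → X  [on edge]
    (2,7)@(5, 15): e=[22,-6,12] → .
    (1,8)@(3, 17): e=[26,-2,4] → .
    (0,10)@(1, 21): e=[42,-14,0] → .  [on edge]
  covered (4 px):
    . . . . . . . .
    . . . . . . . .
    . . . . . . . .
    . . . . . . . .
    . . . . X . . .
    . . . X . . . .
    . . X . . . . .
    . X . . . . . .
    . . . . . . . .
    . . . . . . . .
    . . . . . . . .
T1:
  2·area = 16  (B↔C swapped to make it positive)
  edge (10, 10)→(12, 6): d=(2,-4) top-left  bias=+0
  edge (12, 6)→(12, 14): d=(0,8) right/bottom  bias=-1
  edge (12, 14)→(10, 10): d=(-2,-4) top-left  bias=+0
    (5,4)@(11, 9): e=[2,8,6] → X
    (6,4)@(13, 9): e=[10,-8,14] → .
    (5,5)@(11, 11): e=[6,8,2] → X
    (6,5)@(13, 11): e=[14,-8,10] → .
    (5,6)@(11, 13): e=[10,8,-2] → .
  covered (2 px):
    . . . . . . . .
    . . . . . . . .
    . . . . . . . .
    . . . . . . . .
    . . . . . X . .
    . . . . . X . .
    . . . . . . . .
    . . . . . . . .
    . . . . . . . .
    . . . . . . . .
    . . . . . . . .
T2:
  2·area = 96
  edge (4, 2)→(10, 0): d=(6,-2) top-left  bias=+0
  edge (10, 0)→(4, 18): d=(-6,18) right/bottom  bias=-1
  edge (4, 18)→(4, 2): d=(0,-16) top-left  bias=+0
    (3,0)@(7, 1): e=[0,48,48] → X  [on edge]
    (4,0)@(9, 1): e=[4,12,80] → X
    (5,0)@(11, 1): e=[8,-24,112] → .
    (0,1)@(1, 3): e=[0,144,-48] → .  [on edge]
    (2,1)@(5, 3): e=[8,72,16] → X
    (4,1)@(9, 3): e=[16,0,80] → .  [on edge]
    (2,2)@(5, 5): e=[20,60,16] → X
    (4,2)@(9, 5): e=[28,-12,80] → .
    (2,3)@(5, 7): e=[32,48,16] → X
    (4,3)@(9, 7): e=[40,-24,80] → .
    (2,4)@(5, 9): e=[44,36,16] → X
    (3,4)@(7, 9): e=[48,0,48] → .  [on edge]
    (2,7)@(5, 15): e=[80,0,16] → .  [on edge]
    (1,10)@(3, 21): e=[112,0,-16] → .  [on edge]
  covered (11 px):
    . . . X X . . .
    . . X X . . . .
    . . X X . . . .
    . . X X . . . .
    . . X . . . . .
    . . X . . . . .
    . . X . . . . .
    . . . . . . . .
    . . . . . . . .
    . . . . . . . .
    . . . . . . . .

Final: [[5,4],[5,5]]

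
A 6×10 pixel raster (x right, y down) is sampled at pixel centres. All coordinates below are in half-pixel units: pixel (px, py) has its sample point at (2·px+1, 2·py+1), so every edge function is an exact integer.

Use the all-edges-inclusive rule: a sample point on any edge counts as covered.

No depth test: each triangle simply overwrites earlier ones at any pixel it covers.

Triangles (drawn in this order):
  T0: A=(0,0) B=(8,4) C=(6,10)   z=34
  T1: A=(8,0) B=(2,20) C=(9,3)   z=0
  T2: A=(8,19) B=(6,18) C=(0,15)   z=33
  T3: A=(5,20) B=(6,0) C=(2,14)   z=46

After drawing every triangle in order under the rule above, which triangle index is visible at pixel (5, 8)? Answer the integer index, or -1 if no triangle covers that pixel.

T0:
  2·area = 56
  edge (0, 0)→(8, 4): d=(8,4) inclusive
  edge (8, 4)→(6, 10): d=(-2,6) inclusive
  edge (6, 10)→(0, 0): d=(-6,-10) inclusive
    (0,0)@(1, 1): e=[4,48,4] → X
    (1,0)@(3, 1): e=[-4,36,24] → .
    (4,0)@(9, 1): e=[-28,0,84] → .  [on edge]
    (0,1)@(1, 3): e=[20,44,-8] → .
    (1,1)@(3, 3): e=[12,32,12] → X
    (2,1)@(5, 3): e=[4,20,32] → X
    (3,1)@(7, 3): e=[-4,8,52] → .
    (1,2)@(3, 5): e=[28,28,0] → X  [on edge]
    (3,2)@(7, 5): e=[12,4,40] → X
    (4,2)@(9, 5): e=[4,-8,60] → .
    (1,3)@(3, 7): e=[44,24,-12] → .
    (2,3)@(5, 7): e=[36,12,8] → X
    (3,3)@(7, 7): e=[28,0,28] → X  [on edge]
    (2,6)@(5, 13): e=[84,0,-28] → .  [on edge]
    (4,7)@(9, 15): e=[84,-28,0] → .  [on edge]
    (1,9)@(3, 19): e=[140,0,-84] → .  [on edge]
  covered (8 px):
    X . . . . .
    . X X . . .
    . X X X . .
    . . X X . .
    . . . . . .
    . . . . . .
    . . . . . .
    . . . . . .
    . . . . . .
    . . . . . .
T1:
  2·area = 38  (B↔C swapped to make it positive)
  edge (8, 0)→(9, 3): d=(1,3) inclusive
  edge (9, 3)→(2, 20): d=(-7,17) inclusive
  edge (2, 20)→(8, 0): d=(6,-20) inclusive
    (4,1)@(9, 3): e=[0,0,38] → X  [on edge]
    (5,1)@(11, 3): e=[-6,-34,78] → .
    (3,2)@(7, 5): e=[8,20,10] → X
    (4,2)@(9, 5): e=[2,-14,50] → .
    (3,3)@(7, 7): e=[10,6,22] → X
    (4,3)@(9, 7): e=[4,-28,62] → .
    (3,4)@(7, 9): e=[12,-8,34] → .
    (5,4)@(11, 9): e=[0,-76,114] → .  [on edge]
    (2,5)@(5, 11): e=[20,12,6] → X
    (3,5)@(7, 11): e=[14,-22,46] → .
    (2,6)@(5, 13): e=[22,-2,18] → .
    (1,8)@(3, 17): e=[32,4,2] → X
  covered (5 px):
    . . . . . .
    . . . . X .
    . . . X . .
    . . . X . .
    . . . . . .
    . . X . . .
    . . . . . .
    . . . . . .
    . X . . . .
    . . . . . .
T2:
  degenerate (2·area = 0) — covers nothing
T3:
  2·area = 66  (B↔C swapped to make it positive)
  edge (5, 20)→(2, 14): d=(-3,-6) inclusive
  edge (2, 14)→(6, 0): d=(4,-14) inclusive
  edge (6, 0)→(5, 20): d=(-1,20) inclusive
    (2,2)@(5, 5): e=[45,6,15] → X
    (3,2)@(7, 5): e=[57,34,-25] → .
    (2,3)@(5, 7): e=[39,14,13] → X
    (3,3)@(7, 7): e=[51,42,-27] → .
    (2,4)@(5, 9): e=[33,22,11] → X
    (3,4)@(7, 9): e=[45,50,-29] → .
    (1,5)@(3, 11): e=[15,2,49] → X
    (3,5)@(7, 11): e=[39,58,-31] → .
    (1,6)@(3, 13): e=[9,10,47] → X
    (3,6)@(7, 13): e=[33,66,-33] → .
    (1,7)@(3, 15): e=[3,18,45] → X
    (3,7)@(7, 15): e=[27,74,-35] → .
  covered (11 px):
    . . . . . .
    . . . . . .
    . . X . . .
    . . X . . .
    . . X . . .
    . X X . . .
    . X X . . .
    . X X . . .
    . . X . . .
    . . X . . .

Z-buffer (winner per pixel, '.' = empty):
  0 . . . . .
  . 0 0 . 1 .
  . 0 3 1 . .
  . . 3 1 . .
  . . 3 . . .
  . 3 3 . . .
  . 3 3 . . .
  . 3 3 . . .
  . 1 3 . . .
  . . 3 . . .

Result: -1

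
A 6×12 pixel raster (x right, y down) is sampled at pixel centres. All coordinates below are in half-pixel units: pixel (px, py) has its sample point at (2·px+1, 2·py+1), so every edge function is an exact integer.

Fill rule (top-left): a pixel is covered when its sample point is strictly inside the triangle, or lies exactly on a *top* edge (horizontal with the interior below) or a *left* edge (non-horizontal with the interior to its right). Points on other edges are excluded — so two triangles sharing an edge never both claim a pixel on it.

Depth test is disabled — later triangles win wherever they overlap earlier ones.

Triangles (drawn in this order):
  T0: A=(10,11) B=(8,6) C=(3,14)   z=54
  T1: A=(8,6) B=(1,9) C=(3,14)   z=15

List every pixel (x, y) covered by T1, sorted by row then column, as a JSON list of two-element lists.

T0:
  2·area = 41  (B↔C swapped to make it positive)
  edge (10, 11)→(3, 14): d=(-7,3) right/bottom  bias=-1
  edge (3, 14)→(8, 6): d=(5,-8) top-left  bias=+0
  edge (8, 6)→(10, 11): d=(2,5) right/bottom  bias=-1
    (3,4)@(7, 9): e=[23,7,11] → █
    (4,4)@(9, 9): e=[17,23,1] → █
    (5,4)@(11, 9): e=[11,39,-9] → ·
    (2,5)@(5, 11): e=[15,1,25] → █
    (5,5)@(11, 11): e=[-3,49,-5] → ·
    (2,6)@(5, 13): e=[1,11,29] → █
    (3,6)@(7, 13): e=[-5,27,19] → ·
    (4,6)@(9, 13): e=[-11,43,9] → ·
    (2,7)@(5, 15): e=[-13,21,33] → ·
  covered (6 px):
    · · · · · ·
    · · · · · ·
    · · · · · ·
    · · · · · ·
    · · · █ █ ·
    · · █ █ █ ·
    · · █ · · ·
    · · · · · ·
    · · · · · ·
    · · · · · ·
    · · · · · ·
    · · · · · ·
T1:
  2·area = 41  (B↔C swapped to make it positive)
  edge (8, 6)→(3, 14): d=(-5,8) right/bottom  bias=-1
  edge (3, 14)→(1, 9): d=(-2,-5) top-left  bias=+0
  edge (1, 9)→(8, 6): d=(7,-3) top-left  bias=+0
    (3,3)@(7, 7): e=[3,34,4] → █
    (4,3)@(9, 7): e=[-13,44,10] → ·
    (0,4)@(1, 9): e=[41,0,0] → █  [on edge]
    (1,4)@(3, 9): e=[25,10,6] → █
    (2,4)@(5, 9): e=[9,20,12] → █
    (3,4)@(7, 9): e=[-7,30,18] → ·
    (0,5)@(1, 11): e=[31,-4,14] → ·
    (1,5)@(3, 11): e=[15,6,20] → █
    (2,5)@(5, 11): e=[-1,16,26] → ·
    (1,6)@(3, 13): e=[5,2,34] → █
    (2,6)@(5, 13): e=[-11,12,40] → ·
    (1,7)@(3, 15): e=[-5,-2,48] → ·
    (2,9)@(5, 19): e=[-41,0,82] → ·  [on edge]
  covered (6 px):
    · · · · · ·
    · · · · · ·
    · · · · · ·
    · · · █ · ·
    █ █ █ · · ·
    · █ · · · ·
    · █ · · · ·
    · · · · · ·
    · · · · · ·
    · · · · · ·
    · · · · · ·
    · · · · · ·

Answer: [[3,3],[0,4],[1,4],[2,4],[1,5],[1,6]]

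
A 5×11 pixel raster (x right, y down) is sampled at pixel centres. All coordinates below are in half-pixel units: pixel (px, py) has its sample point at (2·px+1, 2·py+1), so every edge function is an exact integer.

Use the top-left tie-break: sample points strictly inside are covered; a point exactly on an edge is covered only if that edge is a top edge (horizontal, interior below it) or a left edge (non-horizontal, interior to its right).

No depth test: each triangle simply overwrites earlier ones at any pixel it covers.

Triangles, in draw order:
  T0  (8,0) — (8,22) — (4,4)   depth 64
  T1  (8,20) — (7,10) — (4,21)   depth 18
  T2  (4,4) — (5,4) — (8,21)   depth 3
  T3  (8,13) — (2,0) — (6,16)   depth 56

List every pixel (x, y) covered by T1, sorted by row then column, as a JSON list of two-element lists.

T0:
  2·area = 88
  edge (8, 0)→(8, 22): d=(0,22) right/bottom  bias=-1
  edge (8, 22)→(4, 4): d=(-4,-18) top-left  bias=+0
  edge (4, 4)→(8, 0): d=(4,-4) top-left  bias=+0
    (3,0)@(7, 1): e=[22,66,0] → █  [on edge]
    (4,0)@(9, 1): e=[-22,102,8] → ·
    (2,1)@(5, 3): e=[66,22,0] → █  [on edge]
    (4,1)@(9, 3): e=[-22,94,16] → ·
    (1,2)@(3, 5): e=[110,-22,0] → ·  [on edge]
    (2,2)@(5, 5): e=[66,14,8] → █
    (4,2)@(9, 5): e=[-22,86,24] → ·
    (0,3)@(1, 7): e=[154,-66,0] → ·  [on edge]
    (2,3)@(5, 7): e=[66,6,16] → █
    (4,3)@(9, 7): e=[-22,78,32] → ·
    (2,4)@(5, 9): e=[66,-2,24] → ·
    (3,4)@(7, 9): e=[22,34,32] → █
  covered (12 px):
    · · · █ ·
    · · █ █ ·
    · · █ █ ·
    · · █ █ ·
    · · · █ ·
    · · · █ ·
    · · · █ ·
    · · · █ ·
    · · · █ ·
    · · · · ·
    · · · · ·
T1:
  2·area = 41  (B↔C swapped to make it positive)
  edge (8, 20)→(4, 21): d=(-4,1) right/bottom  bias=-1
  edge (4, 21)→(7, 10): d=(3,-11) top-left  bias=+0
  edge (7, 10)→(8, 20): d=(1,10) right/bottom  bias=-1
    (3,5)@(7, 11): e=[37,3,1] → █
    (4,5)@(9, 11): e=[35,25,-19] → ·
    (3,6)@(7, 13): e=[29,9,3] → █
    (4,6)@(9, 13): e=[27,31,-17] → ·
    (3,7)@(7, 15): e=[21,15,5] → █
    (4,7)@(9, 15): e=[19,37,-15] → ·
    (3,8)@(7, 17): e=[13,21,7] → █
    (4,8)@(9, 17): e=[11,43,-13] → ·
    (2,9)@(5, 19): e=[7,5,29] → █
    (4,9)@(9, 19): e=[3,49,-11] → ·
    (2,10)@(5, 21): e=[-1,11,31] → ·
    (3,10)@(7, 21): e=[-3,33,11] → ·
  covered (6 px):
    · · · · ·
    · · · · ·
    · · · · ·
    · · · · ·
    · · · · ·
    · · · █ ·
    · · · █ ·
    · · · █ ·
    · · · █ ·
    · · █ █ ·
    · · · · ·
T2:
  2·area = 17
  edge (4, 4)→(5, 4): d=(1,0) top-left  bias=+0
  edge (5, 4)→(8, 21): d=(3,17) right/bottom  bias=-1
  edge (8, 21)→(4, 4): d=(-4,-17) top-left  bias=+0
    (2,2)@(5, 5): e=[1,3,13] → █
    (3,2)@(7, 5): e=[1,-31,47] → ·
    (2,3)@(5, 7): e=[3,9,5] → █
    (3,3)@(7, 7): e=[3,-25,39] → ·
    (2,4)@(5, 9): e=[5,15,-3] → ·
  covered (2 px):
    · · · · ·
    · · · · ·
    · · █ · ·
    · · █ · ·
    · · · · ·
    · · · · ·
    · · · · ·
    · · · · ·
    · · · · ·
    · · · · ·
    · · · · ·
T3:
  2·area = 44  (B↔C swapped to make it positive)
  edge (8, 13)→(6, 16): d=(-2,3) right/bottom  bias=-1
  edge (6, 16)→(2, 0): d=(-4,-16) top-left  bias=+0
  edge (2, 0)→(8, 13): d=(6,13) right/bottom  bias=-1
    (1,1)@(3, 3): e=[35,4,5] → █
    (2,1)@(5, 3): e=[29,36,-21] → ·
    (1,2)@(3, 5): e=[31,-4,17] → ·
    (2,3)@(5, 7): e=[21,20,3] → █
    (3,3)@(7, 7): e=[15,52,-23] → ·
    (2,4)@(5, 9): e=[17,12,15] → █
    (3,4)@(7, 9): e=[11,44,-11] → ·
    (2,5)@(5, 11): e=[13,4,27] → █
    (3,5)@(7, 11): e=[7,36,1] → █
    (4,5)@(9, 11): e=[1,68,-25] → ·
    (2,6)@(5, 13): e=[9,-4,39] → ·
    (3,6)@(7, 13): e=[3,28,13] → █
  covered (6 px):
    · · · · ·
    · █ · · ·
    · · · · ·
    · · █ · ·
    · · █ · ·
    · · █ █ ·
    · · · █ ·
    · · · · ·
    · · · · ·
    · · · · ·
    · · · · ·

Final: [[3,5],[3,6],[3,7],[3,8],[2,9],[3,9]]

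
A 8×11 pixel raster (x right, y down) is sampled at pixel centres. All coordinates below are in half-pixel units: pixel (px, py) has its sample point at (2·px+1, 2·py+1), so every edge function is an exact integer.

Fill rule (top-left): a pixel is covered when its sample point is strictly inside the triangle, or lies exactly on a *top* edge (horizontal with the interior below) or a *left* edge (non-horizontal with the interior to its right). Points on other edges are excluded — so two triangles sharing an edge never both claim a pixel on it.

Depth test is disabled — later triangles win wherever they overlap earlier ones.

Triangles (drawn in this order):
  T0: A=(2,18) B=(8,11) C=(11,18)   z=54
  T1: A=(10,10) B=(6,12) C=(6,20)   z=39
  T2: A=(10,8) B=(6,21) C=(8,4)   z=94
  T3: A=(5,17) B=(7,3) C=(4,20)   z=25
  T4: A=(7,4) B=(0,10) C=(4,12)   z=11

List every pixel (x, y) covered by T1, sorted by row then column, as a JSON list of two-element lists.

T0:
  2·area = 63
  edge (2, 18)→(8, 11): d=(6,-7) top-left  bias=+0
  edge (8, 11)→(11, 18): d=(3,7) right/bottom  bias=-1
  edge (11, 18)→(2, 18): d=(-9,0) right/bottom  bias=-1
    (3,6)@(7, 13): e=[5,13,45] → █
    (4,6)@(9, 13): e=[19,-1,45] → ·
    (2,7)@(5, 15): e=[3,33,27] → █
    (4,7)@(9, 15): e=[31,5,27] → █
    (5,7)@(11, 15): e=[45,-9,27] → ·
    (1,8)@(3, 17): e=[1,53,9] → █
    (5,8)@(11, 17): e=[57,-3,9] → ·
    (1,9)@(3, 19): e=[13,59,-9] → ·
    (2,9)@(5, 19): e=[27,45,-9] → ·
    (3,9)@(7, 19): e=[41,31,-9] → ·
    (4,9)@(9, 19): e=[55,17,-9] → ·
  covered (8 px):
    · · · · · · · ·
    · · · · · · · ·
    · · · · · · · ·
    · · · · · · · ·
    · · · · · · · ·
    · · · · · · · ·
    · · · █ · · · ·
    · · █ █ █ · · ·
    · █ █ █ █ · · ·
    · · · · · · · ·
    · · · · · · · ·
T1:
  2·area = 32  (B↔C swapped to make it positive)
  edge (10, 10)→(6, 20): d=(-4,10) right/bottom  bias=-1
  edge (6, 20)→(6, 12): d=(0,-8) top-left  bias=+0
  edge (6, 12)→(10, 10): d=(4,-2) top-left  bias=+0
    (4,5)@(9, 11): e=[6,24,2] → █
    (5,5)@(11, 11): e=[-14,40,6] → ·
    (3,6)@(7, 13): e=[18,8,6] → █
    (4,6)@(9, 13): e=[-2,24,10] → ·
    (3,7)@(7, 15): e=[10,8,14] → █
    (4,7)@(9, 15): e=[-10,24,18] → ·
    (3,8)@(7, 17): e=[2,8,22] → █
    (4,8)@(9, 17): e=[-18,24,26] → ·
    (3,9)@(7, 19): e=[-6,8,30] → ·
  covered (4 px):
    · · · · · · · ·
    · · · · · · · ·
    · · · · · · · ·
    · · · · · · · ·
    · · · · · · · ·
    · · · · █ · · ·
    · · · █ · · · ·
    · · · █ · · · ·
    · · · █ · · · ·
    · · · · · · · ·
    · · · · · · · ·
T2:
  2·area = 42
  edge (10, 8)→(6, 21): d=(-4,13) right/bottom  bias=-1
  edge (6, 21)→(8, 4): d=(2,-17) top-left  bias=+0
  edge (8, 4)→(10, 8): d=(2,4) right/bottom  bias=-1
    (4,3)@(9, 7): e=[17,23,2] → █
    (5,3)@(11, 7): e=[-9,57,-6] → ·
    (4,4)@(9, 9): e=[9,27,6] → █
    (5,4)@(11, 9): e=[-17,61,-2] → ·
    (4,5)@(9, 11): e=[1,31,10] → █
    (5,5)@(11, 11): e=[-25,65,2] → ·
    (3,6)@(7, 13): e=[19,1,22] → █
    (4,6)@(9, 13): e=[-7,35,14] → ·
    (3,7)@(7, 15): e=[11,5,26] → █
    (4,7)@(9, 15): e=[-15,39,18] → ·
    (3,8)@(7, 17): e=[3,9,30] → █
    (4,8)@(9, 17): e=[-23,43,22] → ·
  covered (6 px):
    · · · · · · · ·
    · · · · · · · ·
    · · · · · · · ·
    · · · · █ · · ·
    · · · · █ · · ·
    · · · · █ · · ·
    · · · █ · · · ·
    · · · █ · · · ·
    · · · █ · · · ·
    · · · · · · · ·
    · · · · · · · ·
T3:
  2·area = 8  (B↔C swapped to make it positive)
  edge (5, 17)→(4, 20): d=(-1,3) right/bottom  bias=-1
  edge (4, 20)→(7, 3): d=(3,-17) top-left  bias=+0
  edge (7, 3)→(5, 17): d=(-2,14) right/bottom  bias=-1
    (3,1)@(7, 3): e=[8,0,0] → ·  [on edge]
    (4,2)@(9, 5): e=[0,40,-32] → ·  [on edge]
    (3,5)@(7, 11): e=[0,24,-16] → ·  [on edge]
    (2,7)@(5, 15): e=[2,2,4] → █
    (3,7)@(7, 15): e=[-4,36,-24] → ·
    (2,8)@(5, 17): e=[0,8,0] → ·  [on edge]
  covered (1 px):
    · · · · · · · ·
    · · · · · · · ·
    · · · · · · · ·
    · · · · · · · ·
    · · · · · · · ·
    · · · · · · · ·
    · · · · · · · ·
    · · █ · · · · ·
    · · · · · · · ·
    · · · · · · · ·
    · · · · · · · ·
T4:
  2·area = 38  (B↔C swapped to make it positive)
  edge (7, 4)→(4, 12): d=(-3,8) right/bottom  bias=-1
  edge (4, 12)→(0, 10): d=(-4,-2) top-left  bias=+0
  edge (0, 10)→(7, 4): d=(7,-6) top-left  bias=+0
    (2,3)@(5, 7): e=[7,22,9] → █
    (3,3)@(7, 7): e=[-9,26,21] → ·
    (1,4)@(3, 9): e=[17,10,11] → █
    (3,4)@(7, 9): e=[-15,18,35] → ·
    (1,5)@(3, 11): e=[11,2,25] → █
    (2,5)@(5, 11): e=[-5,6,37] → ·
    (1,6)@(3, 13): e=[5,-6,39] → ·
  covered (4 px):
    · · · · · · · ·
    · · · · · · · ·
    · · · · · · · ·
    · · █ · · · · ·
    · █ █ · · · · ·
    · █ · · · · · ·
    · · · · · · · ·
    · · · · · · · ·
    · · · · · · · ·
    · · · · · · · ·
    · · · · · · · ·

Answer: [[4,5],[3,6],[3,7],[3,8]]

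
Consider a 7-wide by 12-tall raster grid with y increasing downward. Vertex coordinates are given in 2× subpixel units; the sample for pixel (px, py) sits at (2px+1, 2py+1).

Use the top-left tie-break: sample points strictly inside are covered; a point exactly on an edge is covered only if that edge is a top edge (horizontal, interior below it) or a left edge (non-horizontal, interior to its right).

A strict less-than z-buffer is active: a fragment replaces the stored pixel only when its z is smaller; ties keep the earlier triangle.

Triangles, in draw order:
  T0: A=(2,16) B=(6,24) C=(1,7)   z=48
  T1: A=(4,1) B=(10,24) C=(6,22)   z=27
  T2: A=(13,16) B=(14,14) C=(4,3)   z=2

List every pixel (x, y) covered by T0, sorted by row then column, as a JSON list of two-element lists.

T0:
  2·area = 28  (B↔C swapped to make it positive)
  edge (2, 16)→(1, 7): d=(-1,-9) top-left  bias=+0
  edge (1, 7)→(6, 24): d=(5,17) right/bottom  bias=-1
  edge (6, 24)→(2, 16): d=(-4,-8) top-left  bias=+0
    (0,3)@(1, 7): e=[0,0,28] → ·  [on edge]
    (1,7)@(3, 15): e=[10,6,12] → █
    (2,7)@(5, 15): e=[28,-28,28] → ·
    (1,8)@(3, 17): e=[8,16,4] → █
    (2,8)@(5, 17): e=[26,-18,20] → ·
    (1,9)@(3, 19): e=[6,26,-4] → ·
    (2,10)@(5, 21): e=[22,2,4] → █
    (3,10)@(7, 21): e=[40,-32,20] → ·
    (2,11)@(5, 23): e=[20,12,-4] → ·
  covered (3 px):
    · · · · · · ·
    · · · · · · ·
    · · · · · · ·
    · · · · · · ·
    · · · · · · ·
    · · · · · · ·
    · · · · · · ·
    · █ · · · · ·
    · █ · · · · ·
    · · · · · · ·
    · · █ · · · ·
    · · · · · · ·
T1:
  2·area = 80
  edge (4, 1)→(10, 24): d=(6,23) right/bottom  bias=-1
  edge (10, 24)→(6, 22): d=(-4,-2) top-left  bias=+0
  edge (6, 22)→(4, 1): d=(-2,-21) top-left  bias=+0
    (2,2)@(5, 5): e=[1,66,13] → █
    (3,2)@(7, 5): e=[-45,70,55] → ·
    (2,3)@(5, 7): e=[13,58,9] → █
    (3,3)@(7, 7): e=[-33,62,51] → ·
    (2,4)@(5, 9): e=[25,50,5] → █
    (3,4)@(7, 9): e=[-21,54,47] → ·
    (2,5)@(5, 11): e=[37,42,1] → █
    (3,5)@(7, 11): e=[-9,46,43] → ·
    (2,6)@(5, 13): e=[49,34,-3] → ·
    (3,6)@(7, 13): e=[3,38,39] → █
    (4,6)@(9, 13): e=[-43,42,81] → ·
    (3,7)@(7, 15): e=[15,30,35] → █
  covered (11 px):
    · · · · · · ·
    · · · · · · ·
    · · █ · · · ·
    · · █ · · · ·
    · · █ · · · ·
    · · █ · · · ·
    · · · █ · · ·
    · · · █ · · ·
    · · · █ · · ·
    · · · █ · · ·
    · · · █ █ · ·
    · · · · █ · ·
T2:
  2·area = 31  (B↔C swapped to make it positive)
  edge (13, 16)→(4, 3): d=(-9,-13) top-left  bias=+0
  edge (4, 3)→(14, 14): d=(10,11) right/bottom  bias=-1
  edge (14, 14)→(13, 16): d=(-1,2) right/bottom  bias=-1
    (3,3)@(7, 7): e=[3,7,21] → █
    (4,3)@(9, 7): e=[29,-15,17] → ·
    (3,4)@(7, 9): e=[-15,27,19] → ·
    (4,4)@(9, 9): e=[11,5,15] → █
    (5,4)@(11, 9): e=[37,-17,11] → ·
    (4,5)@(9, 11): e=[-7,25,13] → ·
    (5,5)@(11, 11): e=[19,3,9] → █
    (6,5)@(13, 11): e=[45,-19,5] → ·
    (5,6)@(11, 13): e=[1,23,7] → █
    (6,6)@(13, 13): e=[27,1,3] → █
    (5,7)@(11, 15): e=[-17,43,5] → ·
    (6,7)@(13, 15): e=[9,21,1] → █
  covered (6 px):
    · · · · · · ·
    · · · · · · ·
    · · · · · · ·
    · · · █ · · ·
    · · · · █ · ·
    · · · · · █ ·
    · · · · · █ █
    · · · · · · █
    · · · · · · ·
    · · · · · · ·
    · · · · · · ·
    · · · · · · ·

Result: [[1,7],[1,8],[2,10]]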